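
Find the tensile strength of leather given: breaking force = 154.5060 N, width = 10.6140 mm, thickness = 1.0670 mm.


Formula: TS = force / (width * thickness)
Substituting: TS = 154.5060 / (10.6140 * 1.0670)
Result: 13.6427 N/mm^2


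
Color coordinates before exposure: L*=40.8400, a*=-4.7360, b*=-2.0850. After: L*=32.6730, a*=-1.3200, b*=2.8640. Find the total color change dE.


dL = -8.1670, da = 3.4160, db = 4.9490
dE = sqrt((-8.1670)^2 + 3.4160^2 + 4.9490^2) = 10.1421


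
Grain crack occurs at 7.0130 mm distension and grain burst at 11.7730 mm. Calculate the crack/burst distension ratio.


Formula: Ratio = crack / burst
Substituting: Ratio = 7.0130 / 11.7730
Result: 0.5957


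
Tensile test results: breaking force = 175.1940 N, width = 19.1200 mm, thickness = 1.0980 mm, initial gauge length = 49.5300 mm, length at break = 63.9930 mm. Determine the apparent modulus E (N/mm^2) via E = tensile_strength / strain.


TS = F / (w * t) = 175.1940 / (19.1200 * 1.0980) = 8.3451 N/mm^2
strain = (Lf - L0) / L0 = (63.9930 - 49.5300) / 49.5300 = 0.2920
E = TS / strain = 8.3451 / 0.2920 = 28.5785 N/mm^2


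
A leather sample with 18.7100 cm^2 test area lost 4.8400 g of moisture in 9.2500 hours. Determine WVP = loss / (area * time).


Formula: WVP = loss / (area * time)
Substituting: WVP = 4.8400 / (18.7100 * 9.2500)
Result: 0.027966 g/(cm^2*hr)


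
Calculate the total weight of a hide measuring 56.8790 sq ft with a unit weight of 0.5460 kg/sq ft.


Formula: Weight = area * weight_per_sqft
Substituting: Weight = 56.8790 * 0.5460
Result: 31.0559 kg


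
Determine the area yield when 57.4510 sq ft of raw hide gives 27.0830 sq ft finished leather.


Formula: Yield = finished / raw * 100
Substituting: Yield = 27.0830 / 57.4510 * 100
Result: 47.1410 %


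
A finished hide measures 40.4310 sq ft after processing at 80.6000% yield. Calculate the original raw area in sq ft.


Formula: raw = finished * 100 / yield
Substituting: raw = 40.4310 * 100 / 80.6000
Result: 50.1625 sq ft


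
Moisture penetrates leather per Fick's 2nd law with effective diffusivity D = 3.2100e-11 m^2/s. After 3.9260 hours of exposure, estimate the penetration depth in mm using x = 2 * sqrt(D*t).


t = 3.9260 hr * 3600 = 14133.6000 s
D * t = 3.2100e-11 * 14133.6000 = 4.5369e-07
x = 2 * sqrt(D*t) = 2 * sqrt(4.5369e-07) = 0.00134713 m = 1.3471 mm


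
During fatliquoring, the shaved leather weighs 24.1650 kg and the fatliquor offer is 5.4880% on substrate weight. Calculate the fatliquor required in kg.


Formula: Fat = substrate * pct / 100
Substituting: Fat = 24.1650 * 5.4880 / 100
Result: 1.3262 kg


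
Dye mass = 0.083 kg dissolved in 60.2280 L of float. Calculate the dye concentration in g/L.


Formula: Conc = dye_mass(kg) / volume(L) * 1000
Substituting: Conc = 0.083 / 60.2280 * 1000
Result: 1.3781 g/L


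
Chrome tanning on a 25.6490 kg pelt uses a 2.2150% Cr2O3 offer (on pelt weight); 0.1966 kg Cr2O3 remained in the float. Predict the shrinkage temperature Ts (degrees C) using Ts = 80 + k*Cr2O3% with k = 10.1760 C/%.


Offered = pelt * offer_pct / 100 = 25.6490 * 2.2150 / 100 = 0.5681 kg
Uptake = offered - residual = 0.5681 - 0.1966 = 0.3715 kg
Cr2O3% on pelt = uptake / pelt * 100 = 0.3715 / 25.6490 * 100 = 1.4485 %
Ts = 80 + k * Cr2O3% = 80 + 10.1760 * 1.4485 = 94.7399 C


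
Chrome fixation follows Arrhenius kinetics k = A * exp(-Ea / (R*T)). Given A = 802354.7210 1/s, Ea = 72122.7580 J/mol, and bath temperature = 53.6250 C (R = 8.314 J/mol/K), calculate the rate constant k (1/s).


T_K = T_C + 273.15 = 53.6250 + 273.15 = 326.7750 K
exponent = -Ea / (R * T_K) = -72122.7580 / (8.314 * 326.7750) = -26.5469
k = A * exp(exponent) = 802354.7210 * exp(-26.5469) = 2.3725e-06 1/s


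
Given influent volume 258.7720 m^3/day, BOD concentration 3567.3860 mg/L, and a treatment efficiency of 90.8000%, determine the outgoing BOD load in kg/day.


Load_in = volume * conc / 1000 = 258.7720 * 3567.3860 / 1000 = 923.1396 kg/day
Removed = Load_in * eff / 100 = 923.1396 * 90.8000 / 100 = 838.2108 kg/day
Load_out = Load_in - Removed = 923.1396 - 838.2108 = 84.9288 kg/day


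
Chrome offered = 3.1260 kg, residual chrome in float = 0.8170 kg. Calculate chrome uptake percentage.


Formula: Uptake = (offered - residual) / offered * 100
Substituting: Uptake = (3.1260 - 0.8170) / 3.1260 * 100
Result: 73.8644 %


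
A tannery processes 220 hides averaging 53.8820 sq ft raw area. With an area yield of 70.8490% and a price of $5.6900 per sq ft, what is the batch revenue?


Raw_total = N * avg_area = 220 * 53.8820 = 11854.0400 sq ft
Finished = Raw_total * yield / 100 = 11854.0400 * 70.8490 / 100 = 8398.4688 sq ft
Value = Finished * price = 8398.4688 * 5.6900 = 47787.2875 $


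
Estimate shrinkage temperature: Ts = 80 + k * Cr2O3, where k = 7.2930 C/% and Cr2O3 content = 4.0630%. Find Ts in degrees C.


Formula: Ts = 80 + k * Cr2O3
Substituting: Ts = 80 + 7.2930 * 4.0630
Result: 109.6315 C


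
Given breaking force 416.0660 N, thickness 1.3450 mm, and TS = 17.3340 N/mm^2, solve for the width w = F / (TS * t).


Formula: w = F / (TS * t)
Substituting: w = 416.0660 / (17.3340 * 1.3450)
Result: 17.8460 mm


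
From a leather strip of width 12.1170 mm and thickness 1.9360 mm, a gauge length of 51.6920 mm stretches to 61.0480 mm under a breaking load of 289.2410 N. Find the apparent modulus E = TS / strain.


TS = F / (w * t) = 289.2410 / (12.1170 * 1.9360) = 12.3299 N/mm^2
strain = (Lf - L0) / L0 = (61.0480 - 51.6920) / 51.6920 = 0.1810
E = TS / strain = 12.3299 / 0.1810 = 68.1228 N/mm^2


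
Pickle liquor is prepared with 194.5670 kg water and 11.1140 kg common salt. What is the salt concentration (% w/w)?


Formula: Conc = salt / (water + salt) * 100
Substituting: Conc = 11.1140 / (194.5670 + 11.1140) * 100
Result: 5.4035 %


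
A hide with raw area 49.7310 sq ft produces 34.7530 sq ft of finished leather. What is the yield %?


Formula: Yield = finished / raw * 100
Substituting: Yield = 34.7530 / 49.7310 * 100
Result: 69.8820 %


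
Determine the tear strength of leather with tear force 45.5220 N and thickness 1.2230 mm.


Formula: Tear strength = force / thickness
Substituting: Tear strength = 45.5220 / 1.2230
Result: 37.2216 N/mm


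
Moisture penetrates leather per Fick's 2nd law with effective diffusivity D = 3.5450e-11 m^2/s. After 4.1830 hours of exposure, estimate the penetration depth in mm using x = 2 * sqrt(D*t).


t = 4.1830 hr * 3600 = 15058.8000 s
D * t = 3.5450e-11 * 15058.8000 = 5.3383e-07
x = 2 * sqrt(D*t) = 2 * sqrt(5.3383e-07) = 0.00146128 m = 1.4613 mm


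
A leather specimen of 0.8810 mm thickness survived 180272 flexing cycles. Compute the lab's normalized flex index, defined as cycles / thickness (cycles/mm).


Formula: Index = cycles / thickness
Substituting: Index = 180272 / 0.8810
Result: 204622.0204 cycles/mm


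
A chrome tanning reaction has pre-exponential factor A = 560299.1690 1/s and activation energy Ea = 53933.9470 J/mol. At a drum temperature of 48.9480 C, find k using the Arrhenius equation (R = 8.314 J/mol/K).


T_K = T_C + 273.15 = 48.9480 + 273.15 = 322.0980 K
exponent = -Ea / (R * T_K) = -53933.9470 / (8.314 * 322.0980) = -20.1402
k = A * exp(exponent) = 560299.1690 * exp(-20.1402) = 0.00100377 1/s


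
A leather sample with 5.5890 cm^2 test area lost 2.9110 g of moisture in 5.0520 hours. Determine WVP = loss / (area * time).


Formula: WVP = loss / (area * time)
Substituting: WVP = 2.9110 / (5.5890 * 5.0520)
Result: 0.1031 g/(cm^2*hr)


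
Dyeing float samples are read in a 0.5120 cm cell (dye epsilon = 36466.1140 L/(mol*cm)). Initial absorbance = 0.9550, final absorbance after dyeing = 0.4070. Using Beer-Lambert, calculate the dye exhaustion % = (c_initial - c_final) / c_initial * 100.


c_initial = A_i / (epsilon * l) = 0.9550 / (36466.1140 * 0.5120) = 5.1150e-05 mol/L
c_final = A_f / (epsilon * l) = 0.4070 / (36466.1140 * 0.5120) = 2.1799e-05 mol/L
Exhaustion = (c_initial - c_final) / c_initial * 100 = (5.1150e-05 - 2.1799e-05) / 5.1150e-05 * 100 = 57.3822 %


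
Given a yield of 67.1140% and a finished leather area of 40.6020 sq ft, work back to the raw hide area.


Formula: raw = finished * 100 / yield
Substituting: raw = 40.6020 * 100 / 67.1140
Result: 60.4971 sq ft


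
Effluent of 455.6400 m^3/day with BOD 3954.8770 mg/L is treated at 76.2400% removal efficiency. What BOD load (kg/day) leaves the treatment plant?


Load_in = volume * conc / 1000 = 455.6400 * 3954.8770 / 1000 = 1802.0002 kg/day
Removed = Load_in * eff / 100 = 1802.0002 * 76.2400 / 100 = 1373.8449 kg/day
Load_out = Load_in - Removed = 1802.0002 - 1373.8449 = 428.1552 kg/day


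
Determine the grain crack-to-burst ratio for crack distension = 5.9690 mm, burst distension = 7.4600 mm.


Formula: Ratio = crack / burst
Substituting: Ratio = 5.9690 / 7.4600
Result: 0.8001


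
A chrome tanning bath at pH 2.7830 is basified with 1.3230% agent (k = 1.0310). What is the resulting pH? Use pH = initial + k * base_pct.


Formula: pH_final = pH_initial + k * base_pct
Substituting: pH_final = 2.7830 + 1.0310 * 1.3230
Result: 4.1470


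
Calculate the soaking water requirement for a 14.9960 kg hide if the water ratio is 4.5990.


Formula: Water = hide_weight * ratio
Substituting: Water = 14.9960 * 4.5990
Result: 68.9666 kg


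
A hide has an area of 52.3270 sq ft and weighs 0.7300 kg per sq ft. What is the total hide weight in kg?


Formula: Weight = area * weight_per_sqft
Substituting: Weight = 52.3270 * 0.7300
Result: 38.1987 kg


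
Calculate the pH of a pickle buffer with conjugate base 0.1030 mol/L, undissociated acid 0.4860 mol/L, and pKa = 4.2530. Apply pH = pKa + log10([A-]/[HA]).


ratio = [A-] / [HA] = 0.1030 / 0.4860 = 0.2119
log10(ratio) = -0.6738
pH = pKa + log10(ratio) = 4.2530 - 0.6738 = 3.5792


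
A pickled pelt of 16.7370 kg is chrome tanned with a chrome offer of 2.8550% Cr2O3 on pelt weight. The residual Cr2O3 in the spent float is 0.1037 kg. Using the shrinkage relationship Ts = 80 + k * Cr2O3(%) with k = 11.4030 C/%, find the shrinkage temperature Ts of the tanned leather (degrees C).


Offered = pelt * offer_pct / 100 = 16.7370 * 2.8550 / 100 = 0.4778 kg
Uptake = offered - residual = 0.4778 - 0.1037 = 0.3741 kg
Cr2O3% on pelt = uptake / pelt * 100 = 0.3741 / 16.7370 * 100 = 2.2354 %
Ts = 80 + k * Cr2O3% = 80 + 11.4030 * 2.2354 = 105.4904 C


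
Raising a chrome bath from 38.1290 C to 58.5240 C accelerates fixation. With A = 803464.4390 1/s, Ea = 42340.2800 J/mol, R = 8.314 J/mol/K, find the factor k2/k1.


T1 = 38.1290 + 273.15 = 311.2790 K; T2 = 58.5240 + 273.15 = 331.6740 K
k1 = A * exp(-Ea/(R*T1)) = 803464.4390 * exp(-42340.2800/(8.314*311.2790)) = 0.0630574 1/s
k2 = A * exp(-Ea/(R*T2)) = 803464.4390 * exp(-42340.2800/(8.314*331.6740)) = 0.1724 1/s
k2/k1 = 0.1724 / 0.0630574 = 2.7347


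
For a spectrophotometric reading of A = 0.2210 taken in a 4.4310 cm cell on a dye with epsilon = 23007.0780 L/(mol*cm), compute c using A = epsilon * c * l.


Formula: c = A / (epsilon * l)
Substituting: c = 0.2210 / (23007.0780 * 4.4310)
Result: 2.1678e-06 mol/L


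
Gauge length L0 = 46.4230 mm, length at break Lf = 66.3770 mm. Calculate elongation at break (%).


Formula: Elongation = (Lf - L0) / L0 * 100
Substituting: Elongation = (66.3770 - 46.4230) / 46.4230 * 100
Result: 42.9830 %


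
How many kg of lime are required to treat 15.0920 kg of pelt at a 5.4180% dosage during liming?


Formula: Lime = substrate * pct / 100
Substituting: Lime = 15.0920 * 5.4180 / 100
Result: 0.8177 kg


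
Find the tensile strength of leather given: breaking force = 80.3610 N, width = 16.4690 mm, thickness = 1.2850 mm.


Formula: TS = force / (width * thickness)
Substituting: TS = 80.3610 / (16.4690 * 1.2850)
Result: 3.7973 N/mm^2


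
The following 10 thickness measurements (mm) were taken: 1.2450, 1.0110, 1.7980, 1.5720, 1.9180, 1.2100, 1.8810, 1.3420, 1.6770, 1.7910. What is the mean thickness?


Formula: Average = sum / n
Substituting: Average = 15.4450 / 10
Result: 1.5445 mm


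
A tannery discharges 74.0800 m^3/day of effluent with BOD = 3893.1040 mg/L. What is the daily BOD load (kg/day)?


Formula: BOD_load = volume * conc / 1000
Substituting: BOD_load = 74.0800 * 3893.1040 / 1000
Result: 288.4011 kg/day


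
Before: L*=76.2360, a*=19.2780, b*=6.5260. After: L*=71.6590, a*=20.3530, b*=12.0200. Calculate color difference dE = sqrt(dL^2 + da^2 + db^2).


dL = -4.5770, da = 1.0750, db = 5.4940
dE = sqrt((-4.5770)^2 + 1.0750^2 + 5.4940^2) = 7.2311


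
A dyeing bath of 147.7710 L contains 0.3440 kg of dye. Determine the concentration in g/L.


Formula: Conc = dye_mass(kg) / volume(L) * 1000
Substituting: Conc = 0.3440 / 147.7710 * 1000
Result: 2.3279 g/L


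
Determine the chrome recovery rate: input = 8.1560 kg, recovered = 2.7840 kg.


Formula: Recovery = recovered / input * 100
Substituting: Recovery = 2.7840 / 8.1560 * 100
Result: 34.1344 %


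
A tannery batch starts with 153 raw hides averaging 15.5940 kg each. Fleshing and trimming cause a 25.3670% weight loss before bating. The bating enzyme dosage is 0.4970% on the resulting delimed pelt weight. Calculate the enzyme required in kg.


Total_raw = N * avg_wt = 153 * 15.5940 = 2385.8820 kg
Substrate = Total_raw * (1 - loss/100) = 2385.8820 * (1 - 25.3670/100) = 1780.6553 kg
Enzyme = Substrate * pct / 100 = 1780.6553 * 0.4970 / 100 = 8.8499 kg


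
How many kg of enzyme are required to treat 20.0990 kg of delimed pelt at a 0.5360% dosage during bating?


Formula: Enzyme = substrate * pct / 100
Substituting: Enzyme = 20.0990 * 0.5360 / 100
Result: 0.1077 kg


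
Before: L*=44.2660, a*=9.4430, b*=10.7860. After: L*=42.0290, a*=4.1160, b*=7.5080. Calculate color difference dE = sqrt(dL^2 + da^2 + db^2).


dL = -2.2370, da = -5.3270, db = -3.2780
dE = sqrt((-2.2370)^2 + (-5.3270)^2 + (-3.2780)^2) = 6.6428


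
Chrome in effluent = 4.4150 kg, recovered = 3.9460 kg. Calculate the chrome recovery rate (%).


Formula: Recovery = recovered / input * 100
Substituting: Recovery = 3.9460 / 4.4150 * 100
Result: 89.3771 %


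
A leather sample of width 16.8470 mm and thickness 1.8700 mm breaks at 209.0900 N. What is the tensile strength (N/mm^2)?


Formula: TS = force / (width * thickness)
Substituting: TS = 209.0900 / (16.8470 * 1.8700)
Result: 6.6370 N/mm^2


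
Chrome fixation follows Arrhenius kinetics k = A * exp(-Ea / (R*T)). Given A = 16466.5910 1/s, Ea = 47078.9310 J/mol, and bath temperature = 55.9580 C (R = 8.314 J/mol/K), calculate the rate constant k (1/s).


T_K = T_C + 273.15 = 55.9580 + 273.15 = 329.1080 K
exponent = -Ea / (R * T_K) = -47078.9310 / (8.314 * 329.1080) = -17.2059
k = A * exp(exponent) = 16466.5910 * exp(-17.2059) = 5.5483e-04 1/s


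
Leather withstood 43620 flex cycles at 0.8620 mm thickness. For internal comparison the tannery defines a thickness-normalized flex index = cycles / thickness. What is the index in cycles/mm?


Formula: Index = cycles / thickness
Substituting: Index = 43620 / 0.8620
Result: 50603.2483 cycles/mm


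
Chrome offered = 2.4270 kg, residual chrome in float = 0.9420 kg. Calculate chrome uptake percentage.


Formula: Uptake = (offered - residual) / offered * 100
Substituting: Uptake = (2.4270 - 0.9420) / 2.4270 * 100
Result: 61.1867 %


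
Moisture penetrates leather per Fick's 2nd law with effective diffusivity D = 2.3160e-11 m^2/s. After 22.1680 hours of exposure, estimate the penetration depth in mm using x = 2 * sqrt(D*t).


t = 22.1680 hr * 3600 = 79804.8000 s
D * t = 2.3160e-11 * 79804.8000 = 1.8483e-06
x = 2 * sqrt(D*t) = 2 * sqrt(1.8483e-06) = 0.00271903 m = 2.7190 mm


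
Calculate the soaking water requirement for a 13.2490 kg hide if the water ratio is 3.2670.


Formula: Water = hide_weight * ratio
Substituting: Water = 13.2490 * 3.2670
Result: 43.2845 kg


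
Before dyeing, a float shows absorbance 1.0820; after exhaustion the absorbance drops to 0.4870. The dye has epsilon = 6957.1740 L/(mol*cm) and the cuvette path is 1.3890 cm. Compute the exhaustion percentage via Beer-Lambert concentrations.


c_initial = A_i / (epsilon * l) = 1.0820 / (6957.1740 * 1.3890) = 1.1197e-04 mol/L
c_final = A_f / (epsilon * l) = 0.4870 / (6957.1740 * 1.3890) = 5.0396e-05 mol/L
Exhaustion = (c_initial - c_final) / c_initial * 100 = (1.1197e-04 - 5.0396e-05) / 1.1197e-04 * 100 = 54.9908 %


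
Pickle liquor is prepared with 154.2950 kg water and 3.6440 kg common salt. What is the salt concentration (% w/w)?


Formula: Conc = salt / (water + salt) * 100
Substituting: Conc = 3.6440 / (154.2950 + 3.6440) * 100
Result: 2.3072 %


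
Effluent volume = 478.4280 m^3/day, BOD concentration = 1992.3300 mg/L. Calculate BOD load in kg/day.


Formula: BOD_load = volume * conc / 1000
Substituting: BOD_load = 478.4280 * 1992.3300 / 1000
Result: 953.1865 kg/day


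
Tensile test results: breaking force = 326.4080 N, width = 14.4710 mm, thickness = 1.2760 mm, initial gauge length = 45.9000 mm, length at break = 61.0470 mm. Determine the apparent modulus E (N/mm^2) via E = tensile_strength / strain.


TS = F / (w * t) = 326.4080 / (14.4710 * 1.2760) = 17.6771 N/mm^2
strain = (Lf - L0) / L0 = (61.0470 - 45.9000) / 45.9000 = 0.3300
E = TS / strain = 17.6771 / 0.3300 = 53.5670 N/mm^2


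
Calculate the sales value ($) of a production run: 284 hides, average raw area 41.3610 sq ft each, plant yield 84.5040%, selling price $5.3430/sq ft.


Raw_total = N * avg_area = 284 * 41.3610 = 11746.5240 sq ft
Finished = Raw_total * yield / 100 = 11746.5240 * 84.5040 / 100 = 9926.2826 sq ft
Value = Finished * price = 9926.2826 * 5.3430 = 53036.1282 $


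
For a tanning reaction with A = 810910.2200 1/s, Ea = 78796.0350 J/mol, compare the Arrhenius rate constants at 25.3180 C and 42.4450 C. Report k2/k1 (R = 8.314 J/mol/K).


T1 = 25.3180 + 273.15 = 298.4680 K; T2 = 42.4450 + 273.15 = 315.5950 K
k1 = A * exp(-Ea/(R*T1)) = 810910.2200 * exp(-78796.0350/(8.314*298.4680)) = 1.3135e-08 1/s
k2 = A * exp(-Ea/(R*T2)) = 810910.2200 * exp(-78796.0350/(8.314*315.5950)) = 7.3594e-08 1/s
k2/k1 = 7.3594e-08 / 1.3135e-08 = 5.6027


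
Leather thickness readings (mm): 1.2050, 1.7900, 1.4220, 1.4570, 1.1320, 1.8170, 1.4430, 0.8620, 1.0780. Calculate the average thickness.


Formula: Average = sum / n
Substituting: Average = 12.2060 / 9
Result: 1.3562 mm


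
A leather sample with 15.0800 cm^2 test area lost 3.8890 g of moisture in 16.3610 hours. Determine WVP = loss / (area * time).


Formula: WVP = loss / (area * time)
Substituting: WVP = 3.8890 / (15.0800 * 16.3610)
Result: 0.0157626 g/(cm^2*hr)


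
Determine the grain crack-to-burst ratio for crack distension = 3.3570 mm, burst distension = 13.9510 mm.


Formula: Ratio = crack / burst
Substituting: Ratio = 3.3570 / 13.9510
Result: 0.2406


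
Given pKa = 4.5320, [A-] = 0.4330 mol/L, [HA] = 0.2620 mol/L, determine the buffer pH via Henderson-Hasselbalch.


ratio = [A-] / [HA] = 0.4330 / 0.2620 = 1.6527
log10(ratio) = 0.2182
pH = pKa + log10(ratio) = 4.5320 + 0.2182 = 4.7502


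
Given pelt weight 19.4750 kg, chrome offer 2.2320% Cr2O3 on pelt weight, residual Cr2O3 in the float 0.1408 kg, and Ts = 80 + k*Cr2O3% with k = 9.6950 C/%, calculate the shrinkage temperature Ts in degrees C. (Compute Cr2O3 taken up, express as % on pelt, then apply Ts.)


Offered = pelt * offer_pct / 100 = 19.4750 * 2.2320 / 100 = 0.4347 kg
Uptake = offered - residual = 0.4347 - 0.1408 = 0.2939 kg
Cr2O3% on pelt = uptake / pelt * 100 = 0.2939 / 19.4750 * 100 = 1.5090 %
Ts = 80 + k * Cr2O3% = 80 + 9.6950 * 1.5090 = 94.6300 C


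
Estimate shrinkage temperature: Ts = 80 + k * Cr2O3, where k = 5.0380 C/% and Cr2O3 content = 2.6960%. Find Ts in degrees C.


Formula: Ts = 80 + k * Cr2O3
Substituting: Ts = 80 + 5.0380 * 2.6960
Result: 93.5824 C


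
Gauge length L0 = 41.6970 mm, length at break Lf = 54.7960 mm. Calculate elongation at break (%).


Formula: Elongation = (Lf - L0) / L0 * 100
Substituting: Elongation = (54.7960 - 41.6970) / 41.6970 * 100
Result: 31.4147 %


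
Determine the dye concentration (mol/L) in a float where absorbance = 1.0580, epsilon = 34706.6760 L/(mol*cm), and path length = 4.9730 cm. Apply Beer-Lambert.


Formula: c = A / (epsilon * l)
Substituting: c = 1.0580 / (34706.6760 * 4.9730)
Result: 6.1299e-06 mol/L


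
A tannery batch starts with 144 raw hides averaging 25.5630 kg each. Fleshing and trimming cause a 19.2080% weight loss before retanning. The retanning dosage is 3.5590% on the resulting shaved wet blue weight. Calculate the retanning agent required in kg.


Total_raw = N * avg_wt = 144 * 25.5630 = 3681.0720 kg
Substrate = Total_raw * (1 - loss/100) = 3681.0720 * (1 - 19.2080/100) = 2974.0117 kg
Retan = Substrate * pct / 100 = 2974.0117 * 3.5590 / 100 = 105.8451 kg


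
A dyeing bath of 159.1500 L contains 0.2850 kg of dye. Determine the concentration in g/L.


Formula: Conc = dye_mass(kg) / volume(L) * 1000
Substituting: Conc = 0.2850 / 159.1500 * 1000
Result: 1.7908 g/L


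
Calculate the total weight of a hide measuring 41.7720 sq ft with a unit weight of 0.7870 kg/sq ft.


Formula: Weight = area * weight_per_sqft
Substituting: Weight = 41.7720 * 0.7870
Result: 32.8746 kg


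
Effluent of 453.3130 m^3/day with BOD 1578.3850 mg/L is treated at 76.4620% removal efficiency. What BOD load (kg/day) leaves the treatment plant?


Load_in = volume * conc / 1000 = 453.3130 * 1578.3850 / 1000 = 715.5024 kg/day
Removed = Load_in * eff / 100 = 715.5024 * 76.4620 / 100 = 547.0875 kg/day
Load_out = Load_in - Removed = 715.5024 - 547.0875 = 168.4150 kg/day


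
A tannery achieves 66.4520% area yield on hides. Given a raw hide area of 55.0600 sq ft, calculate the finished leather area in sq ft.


Formula: finished = raw * yield / 100
Substituting: finished = 55.0600 * 66.4520 / 100
Result: 36.5885 sq ft


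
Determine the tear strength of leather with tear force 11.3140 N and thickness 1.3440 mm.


Formula: Tear strength = force / thickness
Substituting: Tear strength = 11.3140 / 1.3440
Result: 8.4182 N/mm


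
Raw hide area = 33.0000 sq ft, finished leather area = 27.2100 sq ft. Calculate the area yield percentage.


Formula: Yield = finished / raw * 100
Substituting: Yield = 27.2100 / 33.0000 * 100
Result: 82.4545 %


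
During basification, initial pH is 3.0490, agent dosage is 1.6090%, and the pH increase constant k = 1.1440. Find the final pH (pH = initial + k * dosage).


Formula: pH_final = pH_initial + k * base_pct
Substituting: pH_final = 3.0490 + 1.1440 * 1.6090
Result: 4.8897


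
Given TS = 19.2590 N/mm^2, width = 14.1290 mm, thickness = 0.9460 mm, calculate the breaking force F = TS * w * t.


Formula: F = TS * w * t
Substituting: F = 19.2590 * 14.1290 * 0.9460
Result: 257.4164 N


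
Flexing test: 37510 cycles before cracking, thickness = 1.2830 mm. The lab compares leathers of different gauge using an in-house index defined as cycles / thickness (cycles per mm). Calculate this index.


Formula: Index = cycles / thickness
Substituting: Index = 37510 / 1.2830
Result: 29236.1652 cycles/mm


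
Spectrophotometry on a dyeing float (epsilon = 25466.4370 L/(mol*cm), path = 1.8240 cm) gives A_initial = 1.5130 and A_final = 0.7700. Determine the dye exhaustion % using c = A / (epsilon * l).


c_initial = A_i / (epsilon * l) = 1.5130 / (25466.4370 * 1.8240) = 3.2572e-05 mol/L
c_final = A_f / (epsilon * l) = 0.7700 / (25466.4370 * 1.8240) = 1.6577e-05 mol/L
Exhaustion = (c_initial - c_final) / c_initial * 100 = (3.2572e-05 - 1.6577e-05) / 3.2572e-05 * 100 = 49.1077 %


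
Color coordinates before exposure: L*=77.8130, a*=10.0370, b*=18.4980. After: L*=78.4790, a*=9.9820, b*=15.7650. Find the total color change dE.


dL = 0.6660, da = -0.055, db = -2.7330
dE = sqrt(0.6660^2 + (-0.055)^2 + (-2.7330)^2) = 2.8135


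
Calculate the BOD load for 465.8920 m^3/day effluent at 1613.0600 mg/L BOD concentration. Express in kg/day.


Formula: BOD_load = volume * conc / 1000
Substituting: BOD_load = 465.8920 * 1613.0600 / 1000
Result: 751.5117 kg/day


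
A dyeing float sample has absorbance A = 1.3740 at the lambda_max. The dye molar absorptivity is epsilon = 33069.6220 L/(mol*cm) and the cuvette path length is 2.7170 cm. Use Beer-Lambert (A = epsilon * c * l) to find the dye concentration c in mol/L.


Formula: c = A / (epsilon * l)
Substituting: c = 1.3740 / (33069.6220 * 2.7170)
Result: 1.5292e-05 mol/L


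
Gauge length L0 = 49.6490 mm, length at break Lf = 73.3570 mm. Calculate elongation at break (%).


Formula: Elongation = (Lf - L0) / L0 * 100
Substituting: Elongation = (73.3570 - 49.6490) / 49.6490 * 100
Result: 47.7512 %


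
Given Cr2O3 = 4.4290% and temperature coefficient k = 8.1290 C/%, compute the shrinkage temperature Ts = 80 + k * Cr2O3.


Formula: Ts = 80 + k * Cr2O3
Substituting: Ts = 80 + 8.1290 * 4.4290
Result: 116.0033 C


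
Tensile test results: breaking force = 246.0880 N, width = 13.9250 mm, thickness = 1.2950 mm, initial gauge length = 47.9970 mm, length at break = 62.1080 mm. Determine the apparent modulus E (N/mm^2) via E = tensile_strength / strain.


TS = F / (w * t) = 246.0880 / (13.9250 * 1.2950) = 13.6466 N/mm^2
strain = (Lf - L0) / L0 = (62.1080 - 47.9970) / 47.9970 = 0.2940
E = TS / strain = 13.6466 / 0.2940 = 46.4175 N/mm^2


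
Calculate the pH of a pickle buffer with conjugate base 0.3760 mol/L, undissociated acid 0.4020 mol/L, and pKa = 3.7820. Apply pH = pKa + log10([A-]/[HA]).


ratio = [A-] / [HA] = 0.3760 / 0.4020 = 0.9353
log10(ratio) = -0.0290382
pH = pKa + log10(ratio) = 3.7820 - 0.0290382 = 3.7530


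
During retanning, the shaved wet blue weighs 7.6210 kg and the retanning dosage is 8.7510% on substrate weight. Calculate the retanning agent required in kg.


Formula: Retan = substrate * pct / 100
Substituting: Retan = 7.6210 * 8.7510 / 100
Result: 0.6669 kg


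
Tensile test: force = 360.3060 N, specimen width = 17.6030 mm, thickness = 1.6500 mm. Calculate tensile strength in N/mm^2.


Formula: TS = force / (width * thickness)
Substituting: TS = 360.3060 / (17.6030 * 1.6500)
Result: 12.4051 N/mm^2


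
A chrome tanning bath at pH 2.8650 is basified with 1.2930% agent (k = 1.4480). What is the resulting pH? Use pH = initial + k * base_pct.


Formula: pH_final = pH_initial + k * base_pct
Substituting: pH_final = 2.8650 + 1.4480 * 1.2930
Result: 4.7373


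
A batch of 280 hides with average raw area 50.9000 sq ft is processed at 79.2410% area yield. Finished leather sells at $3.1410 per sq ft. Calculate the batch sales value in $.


Raw_total = N * avg_area = 280 * 50.9000 = 14252.0000 sq ft
Finished = Raw_total * yield / 100 = 14252.0000 * 79.2410 / 100 = 11293.4273 sq ft
Value = Finished * price = 11293.4273 * 3.1410 = 35472.6552 $


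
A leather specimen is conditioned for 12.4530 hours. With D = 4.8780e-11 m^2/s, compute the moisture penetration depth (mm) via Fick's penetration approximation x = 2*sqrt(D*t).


t = 12.4530 hr * 3600 = 44830.8000 s
D * t = 4.8780e-11 * 44830.8000 = 2.1868e-06
x = 2 * sqrt(D*t) = 2 * sqrt(2.1868e-06) = 0.0029576 m = 2.9576 mm


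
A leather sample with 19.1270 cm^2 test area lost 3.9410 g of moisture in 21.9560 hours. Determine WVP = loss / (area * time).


Formula: WVP = loss / (area * time)
Substituting: WVP = 3.9410 / (19.1270 * 21.9560)
Result: 0.0093844 g/(cm^2*hr)


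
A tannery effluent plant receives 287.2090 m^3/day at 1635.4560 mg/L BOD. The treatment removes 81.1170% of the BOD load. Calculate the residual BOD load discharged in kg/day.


Load_in = volume * conc / 1000 = 287.2090 * 1635.4560 / 1000 = 469.7177 kg/day
Removed = Load_in * eff / 100 = 469.7177 * 81.1170 / 100 = 381.0209 kg/day
Load_out = Load_in - Removed = 469.7177 - 381.0209 = 88.6968 kg/day


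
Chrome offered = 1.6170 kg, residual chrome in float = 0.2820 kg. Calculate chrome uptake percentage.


Formula: Uptake = (offered - residual) / offered * 100
Substituting: Uptake = (1.6170 - 0.2820) / 1.6170 * 100
Result: 82.5603 %


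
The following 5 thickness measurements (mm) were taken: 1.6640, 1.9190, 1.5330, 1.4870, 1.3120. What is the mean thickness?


Formula: Average = sum / n
Substituting: Average = 7.9150 / 5
Result: 1.5830 mm


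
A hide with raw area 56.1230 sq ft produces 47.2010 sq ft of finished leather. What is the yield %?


Formula: Yield = finished / raw * 100
Substituting: Yield = 47.2010 / 56.1230 * 100
Result: 84.1028 %


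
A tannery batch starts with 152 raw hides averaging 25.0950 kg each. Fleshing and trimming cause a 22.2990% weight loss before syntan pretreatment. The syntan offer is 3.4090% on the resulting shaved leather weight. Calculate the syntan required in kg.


Total_raw = N * avg_wt = 152 * 25.0950 = 3814.4400 kg
Substrate = Total_raw * (1 - loss/100) = 3814.4400 * (1 - 22.2990/100) = 2963.8580 kg
Syntan = Substrate * pct / 100 = 2963.8580 * 3.4090 / 100 = 101.0379 kg


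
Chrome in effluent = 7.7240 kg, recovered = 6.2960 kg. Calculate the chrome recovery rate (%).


Formula: Recovery = recovered / input * 100
Substituting: Recovery = 6.2960 / 7.7240 * 100
Result: 81.5122 %


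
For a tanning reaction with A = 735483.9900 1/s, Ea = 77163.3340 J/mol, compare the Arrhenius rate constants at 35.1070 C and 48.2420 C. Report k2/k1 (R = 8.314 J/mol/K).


T1 = 35.1070 + 273.15 = 308.2570 K; T2 = 48.2420 + 273.15 = 321.3920 K
k1 = A * exp(-Ea/(R*T1)) = 735483.9900 * exp(-77163.3340/(8.314*308.2570)) = 6.1752e-08 1/s
k2 = A * exp(-Ea/(R*T2)) = 735483.9900 * exp(-77163.3340/(8.314*321.3920)) = 2.1137e-07 1/s
k2/k1 = 2.1137e-07 / 6.1752e-08 = 3.4230


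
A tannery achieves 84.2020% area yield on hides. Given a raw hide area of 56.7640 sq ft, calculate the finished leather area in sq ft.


Formula: finished = raw * yield / 100
Substituting: finished = 56.7640 * 84.2020 / 100
Result: 47.7964 sq ft


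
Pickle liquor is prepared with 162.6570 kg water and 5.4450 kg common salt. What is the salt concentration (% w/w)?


Formula: Conc = salt / (water + salt) * 100
Substituting: Conc = 5.4450 / (162.6570 + 5.4450) * 100
Result: 3.2391 %


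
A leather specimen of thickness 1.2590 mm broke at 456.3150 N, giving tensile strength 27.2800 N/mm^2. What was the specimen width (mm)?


Formula: w = F / (TS * t)
Substituting: w = 456.3150 / (27.2800 * 1.2590)
Result: 13.2860 mm


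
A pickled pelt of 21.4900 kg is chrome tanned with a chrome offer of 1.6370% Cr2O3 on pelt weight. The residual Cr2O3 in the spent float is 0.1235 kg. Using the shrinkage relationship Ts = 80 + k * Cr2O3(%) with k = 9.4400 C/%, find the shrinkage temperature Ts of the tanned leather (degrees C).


Offered = pelt * offer_pct / 100 = 21.4900 * 1.6370 / 100 = 0.3518 kg
Uptake = offered - residual = 0.3518 - 0.1235 = 0.2283 kg
Cr2O3% on pelt = uptake / pelt * 100 = 0.2283 / 21.4900 * 100 = 1.0623 %
Ts = 80 + k * Cr2O3% = 80 + 9.4400 * 1.0623 = 90.0282 C


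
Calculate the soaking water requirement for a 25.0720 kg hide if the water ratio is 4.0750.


Formula: Water = hide_weight * ratio
Substituting: Water = 25.0720 * 4.0750
Result: 102.1684 kg


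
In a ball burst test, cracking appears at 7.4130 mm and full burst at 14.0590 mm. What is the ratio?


Formula: Ratio = crack / burst
Substituting: Ratio = 7.4130 / 14.0590
Result: 0.5273


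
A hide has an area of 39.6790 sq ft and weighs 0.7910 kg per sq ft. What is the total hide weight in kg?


Formula: Weight = area * weight_per_sqft
Substituting: Weight = 39.6790 * 0.7910
Result: 31.3861 kg


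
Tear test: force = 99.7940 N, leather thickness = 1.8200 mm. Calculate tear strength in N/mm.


Formula: Tear strength = force / thickness
Substituting: Tear strength = 99.7940 / 1.8200
Result: 54.8319 N/mm


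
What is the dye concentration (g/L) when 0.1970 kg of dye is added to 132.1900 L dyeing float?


Formula: Conc = dye_mass(kg) / volume(L) * 1000
Substituting: Conc = 0.1970 / 132.1900 * 1000
Result: 1.4903 g/L


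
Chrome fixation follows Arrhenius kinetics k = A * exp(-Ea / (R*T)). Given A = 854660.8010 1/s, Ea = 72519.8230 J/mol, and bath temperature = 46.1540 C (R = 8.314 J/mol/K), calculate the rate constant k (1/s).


T_K = T_C + 273.15 = 46.1540 + 273.15 = 319.3040 K
exponent = -Ea / (R * T_K) = -72519.8230 / (8.314 * 319.3040) = -27.3176
k = A * exp(exponent) = 854660.8010 * exp(-27.3176) = 1.1693e-06 1/s


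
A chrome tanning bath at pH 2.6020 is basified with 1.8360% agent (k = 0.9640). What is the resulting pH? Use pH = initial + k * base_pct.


Formula: pH_final = pH_initial + k * base_pct
Substituting: pH_final = 2.6020 + 0.9640 * 1.8360
Result: 4.3719


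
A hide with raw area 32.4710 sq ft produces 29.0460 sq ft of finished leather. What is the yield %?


Formula: Yield = finished / raw * 100
Substituting: Yield = 29.0460 / 32.4710 * 100
Result: 89.4521 %


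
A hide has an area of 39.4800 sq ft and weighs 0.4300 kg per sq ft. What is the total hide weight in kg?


Formula: Weight = area * weight_per_sqft
Substituting: Weight = 39.4800 * 0.4300
Result: 16.9764 kg


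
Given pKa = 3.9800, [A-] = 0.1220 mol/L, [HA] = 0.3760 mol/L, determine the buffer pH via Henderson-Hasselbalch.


ratio = [A-] / [HA] = 0.1220 / 0.3760 = 0.3245
log10(ratio) = -0.4888
pH = pKa + log10(ratio) = 3.9800 - 0.4888 = 3.4912


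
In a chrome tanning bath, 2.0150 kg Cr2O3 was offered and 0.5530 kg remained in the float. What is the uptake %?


Formula: Uptake = (offered - residual) / offered * 100
Substituting: Uptake = (2.0150 - 0.5530) / 2.0150 * 100
Result: 72.5558 %


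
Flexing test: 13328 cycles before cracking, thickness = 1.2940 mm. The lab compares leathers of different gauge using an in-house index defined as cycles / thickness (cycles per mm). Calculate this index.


Formula: Index = cycles / thickness
Substituting: Index = 13328 / 1.2940
Result: 10299.8454 cycles/mm


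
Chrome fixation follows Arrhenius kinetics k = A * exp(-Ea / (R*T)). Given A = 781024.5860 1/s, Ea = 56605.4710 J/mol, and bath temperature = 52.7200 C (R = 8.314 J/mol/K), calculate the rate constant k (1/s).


T_K = T_C + 273.15 = 52.7200 + 273.15 = 325.8700 K
exponent = -Ea / (R * T_K) = -56605.4710 / (8.314 * 325.8700) = -20.8932
k = A * exp(exponent) = 781024.5860 * exp(-20.8932) = 6.5900e-04 1/s


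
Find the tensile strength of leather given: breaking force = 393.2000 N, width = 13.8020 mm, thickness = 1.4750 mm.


Formula: TS = force / (width * thickness)
Substituting: TS = 393.2000 / (13.8020 * 1.4750)
Result: 19.3143 N/mm^2


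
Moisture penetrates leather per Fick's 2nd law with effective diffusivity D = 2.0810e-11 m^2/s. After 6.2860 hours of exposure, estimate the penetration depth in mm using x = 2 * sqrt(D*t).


t = 6.2860 hr * 3600 = 22629.6000 s
D * t = 2.0810e-11 * 22629.6000 = 4.7092e-07
x = 2 * sqrt(D*t) = 2 * sqrt(4.7092e-07) = 0.00137248 m = 1.3725 mm


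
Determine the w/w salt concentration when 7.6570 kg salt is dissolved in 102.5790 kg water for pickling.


Formula: Conc = salt / (water + salt) * 100
Substituting: Conc = 7.6570 / (102.5790 + 7.6570) * 100
Result: 6.9460 %


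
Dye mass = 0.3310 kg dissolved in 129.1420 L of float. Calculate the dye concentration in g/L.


Formula: Conc = dye_mass(kg) / volume(L) * 1000
Substituting: Conc = 0.3310 / 129.1420 * 1000
Result: 2.5631 g/L


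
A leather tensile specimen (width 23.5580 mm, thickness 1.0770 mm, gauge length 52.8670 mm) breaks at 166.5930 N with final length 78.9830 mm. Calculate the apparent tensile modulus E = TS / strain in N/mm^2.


TS = F / (w * t) = 166.5930 / (23.5580 * 1.0770) = 6.5660 N/mm^2
strain = (Lf - L0) / L0 = (78.9830 - 52.8670) / 52.8670 = 0.4940
E = TS / strain = 6.5660 / 0.4940 = 13.2917 N/mm^2


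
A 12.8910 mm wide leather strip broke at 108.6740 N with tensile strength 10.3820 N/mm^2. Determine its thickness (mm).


Formula: t = F / (TS * w)
Substituting: t = 108.6740 / (10.3820 * 12.8910)
Result: 0.8120 mm


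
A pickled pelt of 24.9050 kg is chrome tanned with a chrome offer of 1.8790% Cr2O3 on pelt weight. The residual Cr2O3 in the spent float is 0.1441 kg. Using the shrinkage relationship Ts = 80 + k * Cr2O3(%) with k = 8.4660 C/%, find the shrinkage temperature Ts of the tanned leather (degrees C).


Offered = pelt * offer_pct / 100 = 24.9050 * 1.8790 / 100 = 0.4680 kg
Uptake = offered - residual = 0.4680 - 0.1441 = 0.3239 kg
Cr2O3% on pelt = uptake / pelt * 100 = 0.3239 / 24.9050 * 100 = 1.3004 %
Ts = 80 + k * Cr2O3% = 80 + 8.4660 * 1.3004 = 91.0092 C


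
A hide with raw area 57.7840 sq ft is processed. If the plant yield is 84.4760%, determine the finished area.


Formula: finished = raw * yield / 100
Substituting: finished = 57.7840 * 84.4760 / 100
Result: 48.8136 sq ft


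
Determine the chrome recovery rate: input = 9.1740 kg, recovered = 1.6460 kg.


Formula: Recovery = recovered / input * 100
Substituting: Recovery = 1.6460 / 9.1740 * 100
Result: 17.9420 %


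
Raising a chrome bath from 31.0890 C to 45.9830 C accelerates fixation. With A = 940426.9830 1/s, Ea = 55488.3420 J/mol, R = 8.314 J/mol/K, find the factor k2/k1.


T1 = 31.0890 + 273.15 = 304.2390 K; T2 = 45.9830 + 273.15 = 319.1330 K
k1 = A * exp(-Ea/(R*T1)) = 940426.9830 * exp(-55488.3420/(8.314*304.2390)) = 2.7939e-04 1/s
k2 = A * exp(-Ea/(R*T2)) = 940426.9830 * exp(-55488.3420/(8.314*319.1330)) = 7.7776e-04 1/s
k2/k1 = 7.7776e-04 / 2.7939e-04 = 2.7838


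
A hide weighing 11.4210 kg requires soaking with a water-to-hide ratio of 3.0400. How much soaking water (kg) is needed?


Formula: Water = hide_weight * ratio
Substituting: Water = 11.4210 * 3.0400
Result: 34.7198 kg


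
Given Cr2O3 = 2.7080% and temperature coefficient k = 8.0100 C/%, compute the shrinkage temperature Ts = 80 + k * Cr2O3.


Formula: Ts = 80 + k * Cr2O3
Substituting: Ts = 80 + 8.0100 * 2.7080
Result: 101.6911 C


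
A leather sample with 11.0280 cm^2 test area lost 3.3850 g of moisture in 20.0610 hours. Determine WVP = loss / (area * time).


Formula: WVP = loss / (area * time)
Substituting: WVP = 3.3850 / (11.0280 * 20.0610)
Result: 0.0153006 g/(cm^2*hr)


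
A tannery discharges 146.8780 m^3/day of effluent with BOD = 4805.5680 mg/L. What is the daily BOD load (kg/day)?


Formula: BOD_load = volume * conc / 1000
Substituting: BOD_load = 146.8780 * 4805.5680 / 1000
Result: 705.8322 kg/day


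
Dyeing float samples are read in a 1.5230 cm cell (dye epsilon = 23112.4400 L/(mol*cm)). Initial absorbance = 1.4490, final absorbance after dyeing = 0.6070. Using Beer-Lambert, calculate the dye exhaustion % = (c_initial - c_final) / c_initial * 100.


c_initial = A_i / (epsilon * l) = 1.4490 / (23112.4400 * 1.5230) = 4.1164e-05 mol/L
c_final = A_f / (epsilon * l) = 0.6070 / (23112.4400 * 1.5230) = 1.7244e-05 mol/L
Exhaustion = (c_initial - c_final) / c_initial * 100 = (4.1164e-05 - 1.7244e-05) / 4.1164e-05 * 100 = 58.1090 %


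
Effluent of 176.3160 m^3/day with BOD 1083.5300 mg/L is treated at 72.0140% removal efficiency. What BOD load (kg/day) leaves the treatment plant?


Load_in = volume * conc / 1000 = 176.3160 * 1083.5300 / 1000 = 191.0437 kg/day
Removed = Load_in * eff / 100 = 191.0437 * 72.0140 / 100 = 137.5782 kg/day
Load_out = Load_in - Removed = 191.0437 - 137.5782 = 53.4655 kg/day


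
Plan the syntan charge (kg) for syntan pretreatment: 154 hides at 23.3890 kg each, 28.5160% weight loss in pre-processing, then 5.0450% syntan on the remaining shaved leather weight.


Total_raw = N * avg_wt = 154 * 23.3890 = 3601.9060 kg
Substrate = Total_raw * (1 - loss/100) = 3601.9060 * (1 - 28.5160/100) = 2574.7865 kg
Syntan = Substrate * pct / 100 = 2574.7865 * 5.0450 / 100 = 129.8980 kg
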